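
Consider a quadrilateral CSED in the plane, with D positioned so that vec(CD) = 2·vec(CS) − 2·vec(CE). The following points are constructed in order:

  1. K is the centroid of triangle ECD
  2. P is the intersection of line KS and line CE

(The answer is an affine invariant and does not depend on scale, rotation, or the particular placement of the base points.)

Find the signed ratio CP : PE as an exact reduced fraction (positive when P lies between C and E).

Set C = (0, 0), S = (1, 0), E = (0, 1), D = (2, -2); any affine frame gives the same invariant.
1. K is the centroid of triangle ECD ⇒ K = (2/3, -1/3)
2. P is the intersection of line KS and line CE ⇒ P = (0, -1)
P = C + t·(E−C) with t = -1, so CP:PE = t:(1−t) = -1:2

CP:PE = -1/2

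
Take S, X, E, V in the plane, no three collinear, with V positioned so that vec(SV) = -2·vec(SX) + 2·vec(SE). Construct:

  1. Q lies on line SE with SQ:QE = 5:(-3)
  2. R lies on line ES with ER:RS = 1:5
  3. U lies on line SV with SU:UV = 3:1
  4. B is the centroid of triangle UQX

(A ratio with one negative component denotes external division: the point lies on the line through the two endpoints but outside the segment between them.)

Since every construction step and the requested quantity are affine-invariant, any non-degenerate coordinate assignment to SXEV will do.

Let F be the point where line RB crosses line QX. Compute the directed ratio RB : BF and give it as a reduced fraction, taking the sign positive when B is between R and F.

RB:BF = 1/19

Choose coordinates S = (0, 0), X = (1, 0), E = (0, 1), V = (-2, 2).
1. Q lies on line SE with SQ:QE = 5:(-3) ⇒ Q = (0, 5/2)
2. R lies on line ES with ER:RS = 1:5 ⇒ R = (0, 5/6)
3. U lies on line SV with SU:UV = 3:1 ⇒ U = (-3/2, 3/2)
4. B is the centroid of triangle UQX ⇒ B = (-1/6, 4/3)
line RB meets QX at F = (-10/3, 65/6)
B = R + t·(F−R) with t = 1/20, so RB:BF = 1/20:19/20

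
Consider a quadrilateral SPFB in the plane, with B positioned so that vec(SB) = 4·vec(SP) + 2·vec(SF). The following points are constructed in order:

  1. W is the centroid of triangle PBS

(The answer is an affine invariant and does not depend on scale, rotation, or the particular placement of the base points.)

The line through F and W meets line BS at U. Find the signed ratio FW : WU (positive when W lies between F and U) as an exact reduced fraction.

FW:WU = -7

Work in coordinates with S = (0, 0), P = (1, 0), F = (0, 1), B = (4, 2).
1. W is the centroid of triangle PBS ⇒ W = (5/3, 2/3)
line FW meets BS at U = (10/7, 5/7)
W = F + t·(U−F) with t = 7/6, so FW:WU = 7/6:-1/6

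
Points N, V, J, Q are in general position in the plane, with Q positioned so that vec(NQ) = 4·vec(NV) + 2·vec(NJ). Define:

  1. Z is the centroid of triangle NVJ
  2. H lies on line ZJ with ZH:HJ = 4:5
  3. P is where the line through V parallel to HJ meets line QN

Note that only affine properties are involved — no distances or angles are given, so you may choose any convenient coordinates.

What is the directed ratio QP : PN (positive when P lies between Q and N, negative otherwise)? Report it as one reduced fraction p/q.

Choose coordinates N = (0, 0), V = (1, 0), J = (0, 1), Q = (4, 2).
1. Z is the centroid of triangle NVJ ⇒ Z = (1/3, 1/3)
2. H lies on line ZJ with ZH:HJ = 4:5 ⇒ H = (5/27, 17/27)
3. P is where the line through V parallel to HJ meets line QN ⇒ P = (4/5, 2/5)
P = Q + t·(N−Q) with t = 4/5, so QP:PN = t:(1−t) = 4/5:1/5

QP:PN = 4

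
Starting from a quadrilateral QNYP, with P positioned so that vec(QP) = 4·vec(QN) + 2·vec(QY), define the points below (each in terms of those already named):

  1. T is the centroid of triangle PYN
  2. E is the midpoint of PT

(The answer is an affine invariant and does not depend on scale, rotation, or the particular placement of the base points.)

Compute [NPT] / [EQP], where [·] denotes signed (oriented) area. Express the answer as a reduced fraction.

Choose coordinates Q = (0, 0), N = (1, 0), Y = (0, 1), P = (4, 2).
1. T is the centroid of triangle PYN ⇒ T = (5/3, 1)
2. E is the midpoint of PT ⇒ E = (17/6, 3/2)
2·[NPT] = 5/3, 2·[EQP] = 1/3
[NPT]:[EQP] = 5/3:1/3 = 5

[NPT]:[EQP] = 5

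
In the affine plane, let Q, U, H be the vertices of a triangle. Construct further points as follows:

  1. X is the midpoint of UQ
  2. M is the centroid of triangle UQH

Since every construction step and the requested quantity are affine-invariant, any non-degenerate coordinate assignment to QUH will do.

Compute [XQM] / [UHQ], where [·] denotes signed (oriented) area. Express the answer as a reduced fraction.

[XQM]:[UHQ] = -1/6

Set Q = (0, 0), U = (1, 0), H = (0, 1); any affine frame gives the same invariant.
1. X is the midpoint of UQ ⇒ X = (1/2, 0)
2. M is the centroid of triangle UQH ⇒ M = (1/3, 1/3)
2·[XQM] = -1/6, 2·[UHQ] = 1
[XQM]:[UHQ] = -1/6:1 = -1/6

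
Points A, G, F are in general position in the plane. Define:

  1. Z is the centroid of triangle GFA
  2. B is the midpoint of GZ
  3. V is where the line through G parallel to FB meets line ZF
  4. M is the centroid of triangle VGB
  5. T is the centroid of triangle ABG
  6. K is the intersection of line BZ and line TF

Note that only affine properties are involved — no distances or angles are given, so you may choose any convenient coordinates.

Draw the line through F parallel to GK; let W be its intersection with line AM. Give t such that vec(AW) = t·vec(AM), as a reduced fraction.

t = 6/5

Assign A = (0, 0), G = (1, 0), F = (0, 1) — the answer is frame-independent, so this choice is without loss of generality.
1. Z is the centroid of triangle GFA ⇒ Z = (1/3, 1/3)
2. B is the midpoint of GZ ⇒ B = (2/3, 1/6)
3. V is where the line through G parallel to FB meets line ZF ⇒ V = (-1/3, 5/3)
4. M is the centroid of triangle VGB ⇒ M = (4/9, 11/18)
5. T is the centroid of triangle ABG ⇒ T = (5/9, 1/18)
6. K is the intersection of line BZ and line TF ⇒ K = (5/12, 7/24)
through F parallel to GK: direction (-7/12, 7/24); meets AM at W = (8/15, 11/15)
W = A + t·(M−A) with t = 6/5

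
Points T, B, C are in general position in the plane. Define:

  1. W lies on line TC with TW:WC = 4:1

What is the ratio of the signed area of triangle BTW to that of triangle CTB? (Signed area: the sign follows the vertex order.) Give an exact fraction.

Assign T = (0, 0), B = (1, 0), C = (0, 1) — the answer is frame-independent, so this choice is without loss of generality.
1. W lies on line TC with TW:WC = 4:1 ⇒ W = (0, 4/5)
2·[BTW] = -4/5, 2·[CTB] = 1
[BTW]:[CTB] = -4/5:1 = -4/5

[BTW]:[CTB] = -4/5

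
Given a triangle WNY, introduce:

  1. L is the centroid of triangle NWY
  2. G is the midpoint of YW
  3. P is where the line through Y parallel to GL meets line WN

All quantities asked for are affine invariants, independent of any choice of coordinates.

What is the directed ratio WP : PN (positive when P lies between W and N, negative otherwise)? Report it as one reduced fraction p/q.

WP:PN = -2

Choose coordinates W = (0, 0), N = (1, 0), Y = (0, 1).
1. L is the centroid of triangle NWY ⇒ L = (1/3, 1/3)
2. G is the midpoint of YW ⇒ G = (0, 1/2)
3. P is where the line through Y parallel to GL meets line WN ⇒ P = (2, 0)
P = W + t·(N−W) with t = 2, so WP:PN = t:(1−t) = 2:-1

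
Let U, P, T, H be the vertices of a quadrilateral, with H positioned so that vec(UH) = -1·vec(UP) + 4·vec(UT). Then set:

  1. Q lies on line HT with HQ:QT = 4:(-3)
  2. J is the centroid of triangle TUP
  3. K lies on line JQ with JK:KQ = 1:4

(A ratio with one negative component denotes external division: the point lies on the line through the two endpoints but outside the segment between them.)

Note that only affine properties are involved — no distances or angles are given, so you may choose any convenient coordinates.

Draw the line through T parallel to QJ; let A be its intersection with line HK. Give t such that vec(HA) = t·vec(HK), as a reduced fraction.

Set U = (0, 0), P = (1, 0), T = (0, 1), H = (-1, 4); any affine frame gives the same invariant.
1. Q lies on line HT with HQ:QT = 4:(-3) ⇒ Q = (3, -8)
2. J is the centroid of triangle TUP ⇒ J = (1/3, 1/3)
3. K lies on line JQ with JK:KQ = 1:4 ⇒ K = (13/15, -4/3)
through T parallel to QJ: direction (-8/3, 25/3); meets HK at A = (-8/15, 8/3)
A = H + t·(K−H) with t = 1/4

t = 1/4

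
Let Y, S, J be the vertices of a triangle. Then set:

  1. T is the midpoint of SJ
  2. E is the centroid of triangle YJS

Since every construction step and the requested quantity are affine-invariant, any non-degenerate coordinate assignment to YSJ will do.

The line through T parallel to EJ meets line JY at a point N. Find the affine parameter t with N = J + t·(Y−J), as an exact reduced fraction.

t = -1/2

Set Y = (0, 0), S = (1, 0), J = (0, 1); any affine frame gives the same invariant.
1. T is the midpoint of SJ ⇒ T = (1/2, 1/2)
2. E is the centroid of triangle YJS ⇒ E = (1/3, 1/3)
through T parallel to EJ: direction (-1/3, 2/3); meets JY at N = (0, 3/2)
N = J + t·(Y−J) with t = -1/2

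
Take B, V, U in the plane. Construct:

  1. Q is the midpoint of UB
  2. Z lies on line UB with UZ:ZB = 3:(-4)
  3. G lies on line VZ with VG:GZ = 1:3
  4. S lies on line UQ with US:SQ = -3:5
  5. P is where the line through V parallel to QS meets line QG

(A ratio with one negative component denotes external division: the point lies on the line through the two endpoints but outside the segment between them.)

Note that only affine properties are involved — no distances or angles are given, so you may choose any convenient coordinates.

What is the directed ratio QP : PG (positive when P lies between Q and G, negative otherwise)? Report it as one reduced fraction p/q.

QP:PG = -4

Assign B = (0, 0), V = (1, 0), U = (0, 1) — the answer is frame-independent, so this choice is without loss of generality.
1. Q is the midpoint of UB ⇒ Q = (0, 1/2)
2. Z lies on line UB with UZ:ZB = 3:(-4) ⇒ Z = (0, 4)
3. G lies on line VZ with VG:GZ = 1:3 ⇒ G = (3/4, 1)
4. S lies on line UQ with US:SQ = -3:5 ⇒ S = (0, 7/4)
5. P is where the line through V parallel to QS meets line QG ⇒ P = (1, 7/6)
P = Q + t·(G−Q) with t = 4/3, so QP:PG = t:(1−t) = 4/3:-1/3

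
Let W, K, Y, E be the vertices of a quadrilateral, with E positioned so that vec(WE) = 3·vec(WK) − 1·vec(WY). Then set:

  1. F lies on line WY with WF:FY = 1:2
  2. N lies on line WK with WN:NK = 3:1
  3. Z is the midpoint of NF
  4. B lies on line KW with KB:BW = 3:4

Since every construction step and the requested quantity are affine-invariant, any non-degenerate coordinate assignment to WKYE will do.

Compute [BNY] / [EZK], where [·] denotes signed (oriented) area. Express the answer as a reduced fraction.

[BNY]:[EZK] = -30/49

Set W = (0, 0), K = (1, 0), Y = (0, 1), E = (3, -1); any affine frame gives the same invariant.
1. F lies on line WY with WF:FY = 1:2 ⇒ F = (0, 1/3)
2. N lies on line WK with WN:NK = 3:1 ⇒ N = (3/4, 0)
3. Z is the midpoint of NF ⇒ Z = (3/8, 1/6)
4. B lies on line KW with KB:BW = 3:4 ⇒ B = (4/7, 0)
2·[BNY] = 5/28, 2·[EZK] = -7/24
[BNY]:[EZK] = 5/28:-7/24 = -30/49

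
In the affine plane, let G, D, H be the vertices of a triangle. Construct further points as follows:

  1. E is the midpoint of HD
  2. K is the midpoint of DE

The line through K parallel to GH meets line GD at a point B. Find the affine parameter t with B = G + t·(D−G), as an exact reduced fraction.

t = 3/4

Assign G = (0, 0), D = (1, 0), H = (0, 1) — the answer is frame-independent, so this choice is without loss of generality.
1. E is the midpoint of HD ⇒ E = (1/2, 1/2)
2. K is the midpoint of DE ⇒ K = (3/4, 1/4)
through K parallel to GH: direction (0, 1); meets GD at B = (3/4, 0)
B = G + t·(D−G) with t = 3/4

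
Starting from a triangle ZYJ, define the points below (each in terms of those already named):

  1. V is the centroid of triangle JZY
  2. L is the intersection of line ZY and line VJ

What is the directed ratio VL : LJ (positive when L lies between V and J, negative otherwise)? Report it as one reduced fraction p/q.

Assign Z = (0, 0), Y = (1, 0), J = (0, 1) — the answer is frame-independent, so this choice is without loss of generality.
1. V is the centroid of triangle JZY ⇒ V = (1/3, 1/3)
2. L is the intersection of line ZY and line VJ ⇒ L = (1/2, 0)
L = V + t·(J−V) with t = -1/2, so VL:LJ = t:(1−t) = -1/2:3/2

VL:LJ = -1/3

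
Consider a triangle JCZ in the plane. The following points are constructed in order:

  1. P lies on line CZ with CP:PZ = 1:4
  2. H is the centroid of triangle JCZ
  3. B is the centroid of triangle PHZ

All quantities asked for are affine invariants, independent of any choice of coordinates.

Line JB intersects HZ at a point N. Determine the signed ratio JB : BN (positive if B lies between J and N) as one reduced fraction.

Assign J = (0, 0), C = (1, 0), Z = (0, 1) — the answer is frame-independent, so this choice is without loss of generality.
1. P lies on line CZ with CP:PZ = 1:4 ⇒ P = (4/5, 1/5)
2. H is the centroid of triangle JCZ ⇒ H = (1/3, 1/3)
3. B is the centroid of triangle PHZ ⇒ B = (17/45, 23/45)
line JB meets HZ at N = (17/57, 23/57)
B = J + t·(N−J) with t = 19/15, so JB:BN = 19/15:-4/15

JB:BN = -19/4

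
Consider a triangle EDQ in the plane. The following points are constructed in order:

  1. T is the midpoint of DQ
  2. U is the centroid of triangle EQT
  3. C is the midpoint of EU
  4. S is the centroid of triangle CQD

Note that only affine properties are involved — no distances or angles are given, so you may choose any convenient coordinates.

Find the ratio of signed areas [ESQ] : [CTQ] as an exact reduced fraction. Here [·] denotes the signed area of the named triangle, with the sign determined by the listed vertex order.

[ESQ]:[CTQ] = 13/12

Assign E = (0, 0), D = (1, 0), Q = (0, 1) — the answer is frame-independent, so this choice is without loss of generality.
1. T is the midpoint of DQ ⇒ T = (1/2, 1/2)
2. U is the centroid of triangle EQT ⇒ U = (1/6, 1/2)
3. C is the midpoint of EU ⇒ C = (1/12, 1/4)
4. S is the centroid of triangle CQD ⇒ S = (13/36, 5/12)
2·[ESQ] = 13/36, 2·[CTQ] = 1/3
[ESQ]:[CTQ] = 13/36:1/3 = 13/12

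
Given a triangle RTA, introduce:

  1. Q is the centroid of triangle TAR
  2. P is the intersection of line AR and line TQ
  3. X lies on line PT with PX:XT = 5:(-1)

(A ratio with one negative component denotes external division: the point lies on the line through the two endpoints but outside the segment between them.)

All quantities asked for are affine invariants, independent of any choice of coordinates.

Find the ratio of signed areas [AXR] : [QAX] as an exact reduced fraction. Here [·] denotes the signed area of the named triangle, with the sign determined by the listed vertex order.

[AXR]:[QAX] = 30/11

Choose coordinates R = (0, 0), T = (1, 0), A = (0, 1).
1. Q is the centroid of triangle TAR ⇒ Q = (1/3, 1/3)
2. P is the intersection of line AR and line TQ ⇒ P = (0, 1/2)
3. X lies on line PT with PX:XT = 5:(-1) ⇒ X = (5/4, -1/8)
2·[AXR] = -5/4, 2·[QAX] = -11/24
[AXR]:[QAX] = -5/4:-11/24 = 30/11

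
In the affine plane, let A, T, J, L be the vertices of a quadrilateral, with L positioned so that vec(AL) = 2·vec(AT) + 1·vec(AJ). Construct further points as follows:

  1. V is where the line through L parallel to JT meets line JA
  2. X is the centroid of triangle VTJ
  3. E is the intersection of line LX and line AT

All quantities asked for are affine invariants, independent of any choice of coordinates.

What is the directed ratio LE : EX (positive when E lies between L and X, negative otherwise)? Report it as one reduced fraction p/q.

LE:EX = -3/4

Set A = (0, 0), T = (1, 0), J = (0, 1), L = (2, 1); any affine frame gives the same invariant.
1. V is where the line through L parallel to JT meets line JA ⇒ V = (0, 3)
2. X is the centroid of triangle VTJ ⇒ X = (1/3, 4/3)
3. E is the intersection of line LX and line AT ⇒ E = (7, 0)
E = L + t·(X−L) with t = -3, so LE:EX = t:(1−t) = -3:4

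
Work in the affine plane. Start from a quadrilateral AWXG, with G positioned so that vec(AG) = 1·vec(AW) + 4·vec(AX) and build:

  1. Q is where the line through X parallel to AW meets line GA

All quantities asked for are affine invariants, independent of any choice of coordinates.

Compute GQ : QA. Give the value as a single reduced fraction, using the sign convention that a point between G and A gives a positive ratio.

GQ:QA = 3

Work in coordinates with A = (0, 0), W = (1, 0), X = (0, 1), G = (1, 4).
1. Q is where the line through X parallel to AW meets line GA ⇒ Q = (1/4, 1)
Q = G + t·(A−G) with t = 3/4, so GQ:QA = t:(1−t) = 3/4:1/4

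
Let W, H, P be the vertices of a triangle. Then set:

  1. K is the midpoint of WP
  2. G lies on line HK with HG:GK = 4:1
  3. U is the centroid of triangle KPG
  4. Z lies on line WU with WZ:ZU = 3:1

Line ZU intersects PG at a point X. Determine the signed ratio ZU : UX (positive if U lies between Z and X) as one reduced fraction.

Work in coordinates with W = (0, 0), H = (1, 0), P = (0, 1).
1. K is the midpoint of WP ⇒ K = (0, 1/2)
2. G lies on line HK with HG:GK = 4:1 ⇒ G = (1/5, 2/5)
3. U is the centroid of triangle KPG ⇒ U = (1/15, 19/30)
4. Z lies on line WU with WZ:ZU = 3:1 ⇒ Z = (1/20, 19/40)
line ZU meets PG at X = (2/25, 19/25)
U = Z + t·(X−Z) with t = 5/9, so ZU:UX = 5/9:4/9

ZU:UX = 5/4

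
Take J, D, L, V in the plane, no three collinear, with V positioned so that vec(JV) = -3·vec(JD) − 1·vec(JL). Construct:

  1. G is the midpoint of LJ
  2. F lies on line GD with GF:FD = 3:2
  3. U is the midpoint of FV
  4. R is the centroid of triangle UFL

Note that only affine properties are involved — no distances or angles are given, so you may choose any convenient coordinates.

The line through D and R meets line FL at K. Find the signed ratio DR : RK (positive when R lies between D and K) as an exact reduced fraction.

DR:RK = -4/3

Assign J = (0, 0), D = (1, 0), L = (0, 1), V = (-3, -1) — the answer is frame-independent, so this choice is without loss of generality.
1. G is the midpoint of LJ ⇒ G = (0, 1/2)
2. F lies on line GD with GF:FD = 3:2 ⇒ F = (3/5, 1/5)
3. U is the midpoint of FV ⇒ U = (-6/5, -2/5)
4. R is the centroid of triangle UFL ⇒ R = (-1/5, 4/15)
line DR meets FL at K = (7/10, 1/15)
R = D + t·(K−D) with t = 4, so DR:RK = 4:-3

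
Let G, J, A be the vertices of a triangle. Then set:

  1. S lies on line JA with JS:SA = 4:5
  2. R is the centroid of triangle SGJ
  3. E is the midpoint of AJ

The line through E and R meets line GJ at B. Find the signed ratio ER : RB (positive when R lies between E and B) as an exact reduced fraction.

ER:RB = 19/8

Set G = (0, 0), J = (1, 0), A = (0, 1); any affine frame gives the same invariant.
1. S lies on line JA with JS:SA = 4:5 ⇒ S = (5/9, 4/9)
2. R is the centroid of triangle SGJ ⇒ R = (14/27, 4/27)
3. E is the midpoint of AJ ⇒ E = (1/2, 1/2)
line ER meets GJ at B = (10/19, 0)
R = E + t·(B−E) with t = 19/27, so ER:RB = 19/27:8/27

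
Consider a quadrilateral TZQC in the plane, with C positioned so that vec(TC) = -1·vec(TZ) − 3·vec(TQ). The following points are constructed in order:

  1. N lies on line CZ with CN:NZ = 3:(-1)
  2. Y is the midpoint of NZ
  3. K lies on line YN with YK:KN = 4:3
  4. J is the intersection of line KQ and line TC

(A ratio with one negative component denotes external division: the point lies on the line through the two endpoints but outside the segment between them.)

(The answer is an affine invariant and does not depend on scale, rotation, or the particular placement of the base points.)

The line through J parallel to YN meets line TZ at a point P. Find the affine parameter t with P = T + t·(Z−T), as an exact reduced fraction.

t = -10/29

Choose coordinates T = (0, 0), Z = (1, 0), Q = (0, 1), C = (-1, -3).
1. N lies on line CZ with CN:NZ = 3:(-1) ⇒ N = (2, 3/2)
2. Y is the midpoint of NZ ⇒ Y = (3/2, 3/4)
3. K lies on line YN with YK:KN = 4:3 ⇒ K = (25/14, 33/28)
4. J is the intersection of line KQ and line TC ⇒ J = (10/29, 30/29)
through J parallel to YN: direction (1/2, 3/4); meets TZ at P = (-10/29, 0)
P = T + t·(Z−T) with t = -10/29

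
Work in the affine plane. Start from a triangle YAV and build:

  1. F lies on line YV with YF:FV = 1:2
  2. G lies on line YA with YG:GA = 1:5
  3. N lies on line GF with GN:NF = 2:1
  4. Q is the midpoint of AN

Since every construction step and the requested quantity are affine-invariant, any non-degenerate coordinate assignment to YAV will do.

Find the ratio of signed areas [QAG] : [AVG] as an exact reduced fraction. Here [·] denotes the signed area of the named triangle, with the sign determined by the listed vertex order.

Assign Y = (0, 0), A = (1, 0), V = (0, 1) — the answer is frame-independent, so this choice is without loss of generality.
1. F lies on line YV with YF:FV = 1:2 ⇒ F = (0, 1/3)
2. G lies on line YA with YG:GA = 1:5 ⇒ G = (1/6, 0)
3. N lies on line GF with GN:NF = 2:1 ⇒ N = (1/18, 2/9)
4. Q is the midpoint of AN ⇒ Q = (19/36, 1/9)
2·[QAG] = -5/54, 2·[AVG] = 5/6
[QAG]:[AVG] = -5/54:5/6 = -1/9

[QAG]:[AVG] = -1/9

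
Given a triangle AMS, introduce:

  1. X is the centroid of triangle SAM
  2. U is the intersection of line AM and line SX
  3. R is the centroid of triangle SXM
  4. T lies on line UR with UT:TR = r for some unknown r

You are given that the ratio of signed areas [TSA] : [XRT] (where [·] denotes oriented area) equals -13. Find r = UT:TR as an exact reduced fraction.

Set A = (0, 0), M = (1, 0), S = (0, 1); any affine frame gives the same invariant.
1. X is the centroid of triangle SAM ⇒ X = (1/3, 1/3)
2. U is the intersection of line AM and line SX ⇒ U = (1/2, 0)
3. R is the centroid of triangle SXM ⇒ R = (4/9, 4/9)
4. With UT:TR = r, write λ = r/(r+1) so T = U + λ·(R−U); T is affine-linear in λ
Every point depending on T is an affine combination of T and λ-independent points, so each such coordinate is linear in λ; the λ² term in each signed area is a multiple of (R−U)×(R−U) = 0, so 2·[TSA] and 2·[XRT] are each linear in λ. Evaluating at λ=0 and λ=1:
  2·[TSA] = -1/18·λ + 1/2,   2·[XRT] = 1/18·λ − 1/18
So [TSA]:[XRT] = (-1/18·λ + 1/2) / (1/18·λ − 1/18). Setting this equal to -13:
  -1/18·λ + 1/2 = -13·(1/18·λ − 1/18)  ⇒  λ = 1/3
Then r = λ/(1−λ) = (1/3)/(2/3) = 1/2. Check: with r = 1/2, T = (13/27, 4/27) and [TSA]:[XRT] = -13 as required.

r = 1/2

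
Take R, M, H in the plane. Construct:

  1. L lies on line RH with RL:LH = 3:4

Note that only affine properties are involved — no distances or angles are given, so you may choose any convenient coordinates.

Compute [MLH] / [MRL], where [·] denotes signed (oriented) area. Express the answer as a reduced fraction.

Set R = (0, 0), M = (1, 0), H = (0, 1); any affine frame gives the same invariant.
1. L lies on line RH with RL:LH = 3:4 ⇒ L = (0, 3/7)
2·[MLH] = -4/7, 2·[MRL] = -3/7
[MLH]:[MRL] = -4/7:-3/7 = 4/3

[MLH]:[MRL] = 4/3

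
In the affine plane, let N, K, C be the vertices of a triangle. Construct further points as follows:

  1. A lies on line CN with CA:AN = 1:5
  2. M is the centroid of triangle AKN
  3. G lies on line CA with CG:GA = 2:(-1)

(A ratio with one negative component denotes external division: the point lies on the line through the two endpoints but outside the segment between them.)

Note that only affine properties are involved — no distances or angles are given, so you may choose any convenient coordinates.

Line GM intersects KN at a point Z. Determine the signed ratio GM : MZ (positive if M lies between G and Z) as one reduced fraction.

Set N = (0, 0), K = (1, 0), C = (0, 1); any affine frame gives the same invariant.
1. A lies on line CN with CA:AN = 1:5 ⇒ A = (0, 5/6)
2. M is the centroid of triangle AKN ⇒ M = (1/3, 5/18)
3. G lies on line CA with CG:GA = 2:(-1) ⇒ G = (0, 2/3)
line GM meets KN at Z = (4/7, 0)
M = G + t·(Z−G) with t = 7/12, so GM:MZ = 7/12:5/12

GM:MZ = 7/5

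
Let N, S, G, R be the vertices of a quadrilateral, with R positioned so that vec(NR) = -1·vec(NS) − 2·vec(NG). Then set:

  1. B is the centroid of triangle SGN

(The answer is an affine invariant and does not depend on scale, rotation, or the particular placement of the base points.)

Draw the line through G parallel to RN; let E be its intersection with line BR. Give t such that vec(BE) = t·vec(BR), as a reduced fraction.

t = 4

Set N = (0, 0), S = (1, 0), G = (0, 1), R = (-1, -2); any affine frame gives the same invariant.
1. B is the centroid of triangle SGN ⇒ B = (1/3, 1/3)
through G parallel to RN: direction (1, 2); meets BR at E = (-5, -9)
E = B + t·(R−B) with t = 4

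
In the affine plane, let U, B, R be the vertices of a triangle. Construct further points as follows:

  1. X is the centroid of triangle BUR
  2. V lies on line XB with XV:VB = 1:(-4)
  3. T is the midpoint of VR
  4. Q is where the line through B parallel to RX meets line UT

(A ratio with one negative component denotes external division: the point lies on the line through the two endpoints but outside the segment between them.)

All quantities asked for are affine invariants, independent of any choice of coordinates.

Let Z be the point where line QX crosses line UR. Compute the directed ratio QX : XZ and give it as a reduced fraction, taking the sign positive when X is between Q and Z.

QX:XZ = -3/5

Choose coordinates U = (0, 0), B = (1, 0), R = (0, 1).
1. X is the centroid of triangle BUR ⇒ X = (1/3, 1/3)
2. V lies on line XB with XV:VB = 1:(-4) ⇒ V = (1/9, 4/9)
3. T is the midpoint of VR ⇒ T = (1/18, 13/18)
4. Q is where the line through B parallel to RX meets line UT ⇒ Q = (2/15, 26/15)
line QX meets UR at Z = (0, 8/3)
X = Q + t·(Z−Q) with t = -3/2, so QX:XZ = -3/2:5/2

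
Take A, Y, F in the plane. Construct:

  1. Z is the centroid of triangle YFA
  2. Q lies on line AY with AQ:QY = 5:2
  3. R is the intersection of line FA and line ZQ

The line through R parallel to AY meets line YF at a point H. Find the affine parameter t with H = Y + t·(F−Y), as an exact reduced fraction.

t = 5/8

Assign A = (0, 0), Y = (1, 0), F = (0, 1) — the answer is frame-independent, so this choice is without loss of generality.
1. Z is the centroid of triangle YFA ⇒ Z = (1/3, 1/3)
2. Q lies on line AY with AQ:QY = 5:2 ⇒ Q = (5/7, 0)
3. R is the intersection of line FA and line ZQ ⇒ R = (0, 5/8)
through R parallel to AY: direction (1, 0); meets YF at H = (3/8, 5/8)
H = Y + t·(F−Y) with t = 5/8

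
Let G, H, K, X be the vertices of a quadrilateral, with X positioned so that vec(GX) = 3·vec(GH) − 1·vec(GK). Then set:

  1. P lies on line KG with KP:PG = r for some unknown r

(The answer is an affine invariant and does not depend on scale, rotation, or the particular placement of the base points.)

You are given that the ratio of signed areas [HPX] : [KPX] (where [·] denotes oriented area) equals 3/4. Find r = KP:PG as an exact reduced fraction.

r = -4/5

Assign G = (0, 0), H = (1, 0), K = (0, 1), X = (3, -1) — the answer is frame-independent, so this choice is without loss of generality.
1. With KP:PG = r, write λ = r/(r+1) so P = K + λ·(G−K); P is affine-linear in λ
Every point depending on P is an affine combination of P and λ-independent points, so each such coordinate is linear in λ; the λ² term in each signed area is a multiple of (G−K)×(G−K) = 0, so 2·[HPX] and 2·[KPX] are each linear in λ. Evaluating at λ=0 and λ=1:
  2·[HPX] = 2·λ − 1,   2·[KPX] = 3·λ
So [HPX]:[KPX] = (2·λ − 1) / (3·λ). Setting this equal to 3/4:
  2·λ − 1 = 3/4·(3·λ)  ⇒  λ = -4
Then r = λ/(1−λ) = (-4)/(5) = -4/5. Check: with r = -4/5, P = (0, 5) and [HPX]:[KPX] = 3/4 as required.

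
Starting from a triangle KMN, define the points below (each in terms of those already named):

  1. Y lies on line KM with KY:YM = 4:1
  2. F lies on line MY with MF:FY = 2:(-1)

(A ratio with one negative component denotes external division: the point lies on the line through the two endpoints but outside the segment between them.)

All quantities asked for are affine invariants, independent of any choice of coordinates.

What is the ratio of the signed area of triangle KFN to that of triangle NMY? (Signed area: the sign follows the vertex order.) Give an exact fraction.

Choose coordinates K = (0, 0), M = (1, 0), N = (0, 1).
1. Y lies on line KM with KY:YM = 4:1 ⇒ Y = (4/5, 0)
2. F lies on line MY with MF:FY = 2:(-1) ⇒ F = (3/5, 0)
2·[KFN] = 3/5, 2·[NMY] = -1/5
[KFN]:[NMY] = 3/5:-1/5 = -3

[KFN]:[NMY] = -3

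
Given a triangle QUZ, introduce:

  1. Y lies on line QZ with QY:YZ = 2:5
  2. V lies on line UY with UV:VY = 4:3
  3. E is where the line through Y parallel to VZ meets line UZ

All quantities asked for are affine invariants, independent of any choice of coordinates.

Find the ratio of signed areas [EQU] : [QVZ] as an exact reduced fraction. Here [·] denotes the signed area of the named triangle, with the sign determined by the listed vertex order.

[EQU]:[QVZ] = 49/12

Assign Q = (0, 0), U = (1, 0), Z = (0, 1) — the answer is frame-independent, so this choice is without loss of generality.
1. Y lies on line QZ with QY:YZ = 2:5 ⇒ Y = (0, 2/7)
2. V lies on line UY with UV:VY = 4:3 ⇒ V = (3/7, 8/49)
3. E is where the line through Y parallel to VZ meets line UZ ⇒ E = (-3/4, 7/4)
2·[EQU] = 7/4, 2·[QVZ] = 3/7
[EQU]:[QVZ] = 7/4:3/7 = 49/12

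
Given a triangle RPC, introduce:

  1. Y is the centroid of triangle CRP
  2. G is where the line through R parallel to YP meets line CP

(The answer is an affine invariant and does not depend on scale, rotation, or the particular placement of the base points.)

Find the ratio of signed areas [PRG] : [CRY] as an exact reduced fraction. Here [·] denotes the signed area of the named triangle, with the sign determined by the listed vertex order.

Work in coordinates with R = (0, 0), P = (1, 0), C = (0, 1).
1. Y is the centroid of triangle CRP ⇒ Y = (1/3, 1/3)
2. G is where the line through R parallel to YP meets line CP ⇒ G = (2, -1)
2·[PRG] = 1, 2·[CRY] = 1/3
[PRG]:[CRY] = 1:1/3 = 3

[PRG]:[CRY] = 3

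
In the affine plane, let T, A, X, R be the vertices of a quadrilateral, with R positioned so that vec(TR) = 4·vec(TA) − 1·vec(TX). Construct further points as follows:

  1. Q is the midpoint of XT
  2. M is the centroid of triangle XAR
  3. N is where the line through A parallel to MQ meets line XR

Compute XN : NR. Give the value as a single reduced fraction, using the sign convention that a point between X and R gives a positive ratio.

XN:NR = 7

Choose coordinates T = (0, 0), A = (1, 0), X = (0, 1), R = (4, -1).
1. Q is the midpoint of XT ⇒ Q = (0, 1/2)
2. M is the centroid of triangle XAR ⇒ M = (5/3, 0)
3. N is where the line through A parallel to MQ meets line XR ⇒ N = (7/2, -3/4)
N = X + t·(R−X) with t = 7/8, so XN:NR = t:(1−t) = 7/8:1/8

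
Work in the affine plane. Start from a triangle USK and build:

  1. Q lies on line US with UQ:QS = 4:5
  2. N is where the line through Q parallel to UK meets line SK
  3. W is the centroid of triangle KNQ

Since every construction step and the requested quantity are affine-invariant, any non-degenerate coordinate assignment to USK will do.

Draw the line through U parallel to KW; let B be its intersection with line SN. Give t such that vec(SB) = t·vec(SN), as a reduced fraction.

t = 117/25

Work in coordinates with U = (0, 0), S = (1, 0), K = (0, 1).
1. Q lies on line US with UQ:QS = 4:5 ⇒ Q = (4/9, 0)
2. N is where the line through Q parallel to UK meets line SK ⇒ N = (4/9, 5/9)
3. W is the centroid of triangle KNQ ⇒ W = (8/27, 14/27)
through U parallel to KW: direction (8/27, -13/27); meets SN at B = (-8/5, 13/5)
B = S + t·(N−S) with t = 117/25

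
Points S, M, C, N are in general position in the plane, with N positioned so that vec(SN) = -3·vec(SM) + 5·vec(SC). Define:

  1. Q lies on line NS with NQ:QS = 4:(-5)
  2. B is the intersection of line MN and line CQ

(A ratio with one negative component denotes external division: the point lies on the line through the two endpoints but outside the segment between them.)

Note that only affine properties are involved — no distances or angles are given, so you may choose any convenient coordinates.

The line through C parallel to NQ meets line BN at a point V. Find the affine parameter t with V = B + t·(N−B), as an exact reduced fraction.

t = -1/20

Assign S = (0, 0), M = (1, 0), C = (0, 1), N = (-3, 5) — the answer is frame-independent, so this choice is without loss of generality.
1. Q lies on line NS with NQ:QS = 4:(-5) ⇒ Q = (-15, 25)
2. B is the intersection of line MN and line CQ ⇒ B = (-5/7, 15/7)
through C parallel to NQ: direction (-12, 20); meets BN at V = (-3/5, 2)
V = B + t·(N−B) with t = -1/20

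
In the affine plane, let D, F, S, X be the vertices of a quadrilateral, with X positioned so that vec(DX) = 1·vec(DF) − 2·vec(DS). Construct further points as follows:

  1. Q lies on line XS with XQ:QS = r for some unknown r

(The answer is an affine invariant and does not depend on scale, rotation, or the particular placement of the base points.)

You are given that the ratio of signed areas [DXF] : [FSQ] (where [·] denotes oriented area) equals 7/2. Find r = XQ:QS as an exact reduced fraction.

Choose coordinates D = (0, 0), F = (1, 0), S = (0, 1), X = (1, -2).
1. With XQ:QS = r, write λ = r/(r+1) so Q = X + λ·(S−X); Q is affine-linear in λ
Every point depending on Q is an affine combination of Q and λ-independent points, so each such coordinate is linear in λ; the λ² term in each signed area is a multiple of (S−X)×(S−X) = 0, so 2·[DXF] and 2·[FSQ] are each linear in λ. Evaluating at λ=0 and λ=1:
  2·[DXF] = 2,   2·[FSQ] = -2·λ + 2
So [DXF]:[FSQ] = (2) / (-2·λ + 2). Setting this equal to 7/2:
  2 = 7/2·(-2·λ + 2)  ⇒  λ = 5/7
Then r = λ/(1−λ) = (5/7)/(2/7) = 5/2. Check: with r = 5/2, Q = (2/7, 1/7) and [DXF]:[FSQ] = 7/2 as required.

r = 5/2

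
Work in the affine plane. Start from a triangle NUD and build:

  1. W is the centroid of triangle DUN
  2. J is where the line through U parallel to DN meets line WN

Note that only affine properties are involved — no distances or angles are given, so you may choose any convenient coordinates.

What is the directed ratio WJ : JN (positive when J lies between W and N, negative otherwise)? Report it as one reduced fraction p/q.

Assign N = (0, 0), U = (1, 0), D = (0, 1) — the answer is frame-independent, so this choice is without loss of generality.
1. W is the centroid of triangle DUN ⇒ W = (1/3, 1/3)
2. J is where the line through U parallel to DN meets line WN ⇒ J = (1, 1)
J = W + t·(N−W) with t = -2, so WJ:JN = t:(1−t) = -2:3

WJ:JN = -2/3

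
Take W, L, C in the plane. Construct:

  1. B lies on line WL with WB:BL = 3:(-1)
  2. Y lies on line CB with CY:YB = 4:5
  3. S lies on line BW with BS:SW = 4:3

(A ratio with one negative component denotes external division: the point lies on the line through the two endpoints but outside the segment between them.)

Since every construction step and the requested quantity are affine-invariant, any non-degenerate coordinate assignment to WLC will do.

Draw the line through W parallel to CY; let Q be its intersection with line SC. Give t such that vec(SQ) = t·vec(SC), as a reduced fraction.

Assign W = (0, 0), L = (1, 0), C = (0, 1) — the answer is frame-independent, so this choice is without loss of generality.
1. B lies on line WL with WB:BL = 3:(-1) ⇒ B = (3/2, 0)
2. Y lies on line CB with CY:YB = 4:5 ⇒ Y = (2/3, 5/9)
3. S lies on line BW with BS:SW = 4:3 ⇒ S = (9/14, 0)
through W parallel to CY: direction (2/3, -4/9); meets SC at Q = (9/8, -3/4)
Q = S + t·(C−S) with t = -3/4

t = -3/4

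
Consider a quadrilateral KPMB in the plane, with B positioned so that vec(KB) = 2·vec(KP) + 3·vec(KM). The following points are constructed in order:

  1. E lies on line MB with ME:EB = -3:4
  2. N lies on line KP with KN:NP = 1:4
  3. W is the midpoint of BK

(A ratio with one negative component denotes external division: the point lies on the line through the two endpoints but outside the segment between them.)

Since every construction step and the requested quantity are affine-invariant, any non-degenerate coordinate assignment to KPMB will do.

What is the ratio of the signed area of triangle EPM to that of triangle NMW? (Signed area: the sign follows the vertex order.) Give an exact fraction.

[EPM]:[NMW] = -120/11

Work in coordinates with K = (0, 0), P = (1, 0), M = (0, 1), B = (2, 3).
1. E lies on line MB with ME:EB = -3:4 ⇒ E = (-6, -5)
2. N lies on line KP with KN:NP = 1:4 ⇒ N = (1/5, 0)
3. W is the midpoint of BK ⇒ W = (1, 3/2)
2·[EPM] = 12, 2·[NMW] = -11/10
[EPM]:[NMW] = 12:-11/10 = -120/11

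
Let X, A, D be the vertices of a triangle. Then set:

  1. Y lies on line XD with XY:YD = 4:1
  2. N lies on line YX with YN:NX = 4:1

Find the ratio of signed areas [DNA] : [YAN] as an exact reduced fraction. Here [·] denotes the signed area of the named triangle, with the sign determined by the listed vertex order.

[DNA]:[YAN] = -21/16

Choose coordinates X = (0, 0), A = (1, 0), D = (0, 1).
1. Y lies on line XD with XY:YD = 4:1 ⇒ Y = (0, 4/5)
2. N lies on line YX with YN:NX = 4:1 ⇒ N = (0, 4/25)
2·[DNA] = 21/25, 2·[YAN] = -16/25
[DNA]:[YAN] = 21/25:-16/25 = -21/16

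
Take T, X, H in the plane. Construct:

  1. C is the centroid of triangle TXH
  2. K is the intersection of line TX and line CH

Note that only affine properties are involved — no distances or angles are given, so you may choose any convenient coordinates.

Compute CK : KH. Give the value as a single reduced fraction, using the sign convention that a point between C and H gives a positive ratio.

CK:KH = -1/3

Work in coordinates with T = (0, 0), X = (1, 0), H = (0, 1).
1. C is the centroid of triangle TXH ⇒ C = (1/3, 1/3)
2. K is the intersection of line TX and line CH ⇒ K = (1/2, 0)
K = C + t·(H−C) with t = -1/2, so CK:KH = t:(1−t) = -1/2:3/2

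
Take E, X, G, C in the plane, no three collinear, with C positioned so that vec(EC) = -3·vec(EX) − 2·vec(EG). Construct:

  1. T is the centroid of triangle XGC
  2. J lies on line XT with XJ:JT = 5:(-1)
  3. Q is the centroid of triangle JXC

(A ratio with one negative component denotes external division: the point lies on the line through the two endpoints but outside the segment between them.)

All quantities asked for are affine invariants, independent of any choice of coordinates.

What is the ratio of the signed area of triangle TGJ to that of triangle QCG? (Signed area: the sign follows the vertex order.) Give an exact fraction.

Work in coordinates with E = (0, 0), X = (1, 0), G = (0, 1), C = (-3, -2).
1. T is the centroid of triangle XGC ⇒ T = (-2/3, -1/3)
2. J lies on line XT with XJ:JT = 5:(-1) ⇒ J = (-13/12, -5/12)
3. Q is the centroid of triangle JXC ⇒ Q = (-37/36, -29/36)
2·[TGJ] = 1/2, 2·[QCG] = -7/3
[TGJ]:[QCG] = 1/2:-7/3 = -3/14

[TGJ]:[QCG] = -3/14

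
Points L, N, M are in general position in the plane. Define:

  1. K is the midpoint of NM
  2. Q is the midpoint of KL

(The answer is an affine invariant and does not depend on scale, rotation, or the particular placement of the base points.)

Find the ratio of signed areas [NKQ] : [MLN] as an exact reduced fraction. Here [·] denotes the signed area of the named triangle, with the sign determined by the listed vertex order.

Work in coordinates with L = (0, 0), N = (1, 0), M = (0, 1).
1. K is the midpoint of NM ⇒ K = (1/2, 1/2)
2. Q is the midpoint of KL ⇒ Q = (1/4, 1/4)
2·[NKQ] = 1/4, 2·[MLN] = 1
[NKQ]:[MLN] = 1/4:1 = 1/4

[NKQ]:[MLN] = 1/4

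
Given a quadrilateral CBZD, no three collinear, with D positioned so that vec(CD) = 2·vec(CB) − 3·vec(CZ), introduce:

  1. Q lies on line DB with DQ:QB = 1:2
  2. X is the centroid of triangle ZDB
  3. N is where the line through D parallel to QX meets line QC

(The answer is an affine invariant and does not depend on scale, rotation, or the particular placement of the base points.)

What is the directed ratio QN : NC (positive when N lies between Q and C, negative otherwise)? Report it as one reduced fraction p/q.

QN:NC = 1/3

Choose coordinates C = (0, 0), B = (1, 0), Z = (0, 1), D = (2, -3).
1. Q lies on line DB with DQ:QB = 1:2 ⇒ Q = (5/3, -2)
2. X is the centroid of triangle ZDB ⇒ X = (1, -2/3)
3. N is where the line through D parallel to QX meets line QC ⇒ N = (5/4, -3/2)
N = Q + t·(C−Q) with t = 1/4, so QN:NC = t:(1−t) = 1/4:3/4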